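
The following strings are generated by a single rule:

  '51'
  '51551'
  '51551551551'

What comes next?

Each string is two copies of the previous one joined by '5'.
So the next term is two copies of 51551551551 with '5' between the halves.

51551551551551551551551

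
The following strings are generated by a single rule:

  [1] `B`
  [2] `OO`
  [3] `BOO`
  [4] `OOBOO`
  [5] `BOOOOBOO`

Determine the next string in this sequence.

OOBOOBOOOOBOO

From term 3 onward, concatenate the second-to-last term with the last: B·OO = BOO, OO·BOO = OOBOO, …
Continuing: OOBOO · BOOOOBOO gives term 6.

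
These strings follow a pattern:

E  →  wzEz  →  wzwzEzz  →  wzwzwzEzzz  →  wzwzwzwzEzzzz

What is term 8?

Each term wraps the previous one in wz on the left and z on the right.
From wzwzwzwzEzzzz, 3 further steps: wzwzwzwzEzzzz → wzwzwzwzwzEzzzzz → wzwzwzwzwzwzEzzzzzz → (answer).

wzwzwzwzwzwzwzEzzzzzzz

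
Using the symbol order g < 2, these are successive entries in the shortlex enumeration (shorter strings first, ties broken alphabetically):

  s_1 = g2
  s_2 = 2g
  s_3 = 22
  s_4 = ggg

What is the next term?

gg2

Find the rightmost character of ggg below 2, bump it to the next letter, and reset everything to its right to g.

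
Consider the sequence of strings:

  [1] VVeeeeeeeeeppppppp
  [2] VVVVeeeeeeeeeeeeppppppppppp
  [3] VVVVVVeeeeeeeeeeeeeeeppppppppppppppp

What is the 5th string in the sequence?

VVVVVVVVVVeeeeeeeeeeeeeeeeeeeeeppppppppppppppppppppppp

Reading off run lengths: V runs 2, 4, 6; e runs 9, 12, 15; p runs 7, 11, 15 — each is linear in n, where the shown terms are n = 2, 3, 4.
For term 5, n = 6, so the run lengths are 10, 21, 23.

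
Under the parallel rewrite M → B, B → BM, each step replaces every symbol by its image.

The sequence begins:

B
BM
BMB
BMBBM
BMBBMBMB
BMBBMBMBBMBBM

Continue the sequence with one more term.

Rewriting the 13 symbols of BMBBMBMBBMBBM one by one yields BM B BM BM B BM B BM BM B BM BM B; concatenated:

BMBBMBMBBMBBMBMBBMBMB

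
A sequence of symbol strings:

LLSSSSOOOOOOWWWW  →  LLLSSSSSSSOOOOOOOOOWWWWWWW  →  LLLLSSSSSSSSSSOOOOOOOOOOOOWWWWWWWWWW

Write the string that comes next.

LLLLLSSSSSSSSSSSSSOOOOOOOOOOOOOOOWWWWWWWWWWWWW

Term n consists of n+1 L's, followed by 3n+1 S's, followed by 3n+3 O's, followed by 3n+1 W's (n = 1, 2, …).
For the next term, n = 4, so the run lengths are 5, 13, 15, 13.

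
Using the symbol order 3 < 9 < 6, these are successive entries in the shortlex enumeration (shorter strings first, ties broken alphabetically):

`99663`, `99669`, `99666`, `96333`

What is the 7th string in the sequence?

96393

Advancing 3 positions from 96333 through 96333 → 96339 → 96336 reaches term 7.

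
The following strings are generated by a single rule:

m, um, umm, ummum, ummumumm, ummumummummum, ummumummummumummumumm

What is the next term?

ummumummummumummumummummumummummum

From term 3 onward, concatenate the last term with the second-to-last: um·m = umm, umm·um = ummum, …
So term 8 is ummumummummumummumumm·ummumummummum.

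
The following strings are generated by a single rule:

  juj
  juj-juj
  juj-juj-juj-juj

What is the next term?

Each string is two copies of the previous one joined by '-'.
So the next term is two copies of juj-juj-juj-juj with '-' between the halves.

juj-juj-juj-juj-juj-juj-juj-juj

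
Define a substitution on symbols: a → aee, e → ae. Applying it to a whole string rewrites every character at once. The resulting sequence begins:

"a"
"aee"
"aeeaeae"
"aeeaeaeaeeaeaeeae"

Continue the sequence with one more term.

aeeaeaeaeeaeaeeaeaeeaeaeaeeaeaeeaeaeaeeae

φ(aeeaeaeaeeaeaeeae) expands symbol-by-symbol to aee ae ae aee ae aee ae aee ae ae aee ae aee ae ae aee ae; joining the 17 pieces gives the next term.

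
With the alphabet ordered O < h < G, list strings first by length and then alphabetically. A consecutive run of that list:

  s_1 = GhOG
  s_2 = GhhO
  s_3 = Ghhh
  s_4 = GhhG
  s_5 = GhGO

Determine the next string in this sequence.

GhGh

The successor of GhGO increments the rightmost position that isn't already G and resets every position after it to O.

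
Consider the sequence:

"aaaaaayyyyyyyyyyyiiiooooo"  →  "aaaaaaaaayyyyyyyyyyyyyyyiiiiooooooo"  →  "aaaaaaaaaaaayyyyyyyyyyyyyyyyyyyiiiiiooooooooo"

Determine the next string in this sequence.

The n-th term is 3n a's then 4n+3 y's then n+1 i's then 2n+1 o's, where the shown terms are n = 2, 3, 4.
At n = 5 the blocks have lengths 15, 23, 6, 11.

aaaaaaaaaaaaaaayyyyyyyyyyyyyyyyyyyyyyyiiiiiiooooooooooo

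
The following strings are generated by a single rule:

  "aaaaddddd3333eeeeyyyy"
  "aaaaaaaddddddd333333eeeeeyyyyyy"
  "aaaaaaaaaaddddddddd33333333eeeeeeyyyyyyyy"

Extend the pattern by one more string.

Each string has the form a^{3n+1} d^{2n+3} 3^{2n+2} e^{n+3} y^{2n+2} (n = 1, 2, …).
At n = 4 the blocks have lengths 13, 11, 10, 7, 10.

aaaaaaaaaaaaaddddddddddd3333333333eeeeeeeyyyyyyyyyy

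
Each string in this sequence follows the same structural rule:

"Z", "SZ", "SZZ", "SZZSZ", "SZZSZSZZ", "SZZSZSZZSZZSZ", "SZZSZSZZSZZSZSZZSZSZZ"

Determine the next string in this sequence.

From term 3 onward, concatenate the last term with the second-to-last: SZ·Z = SZZ, SZZ·SZ = SZZSZ, …
The next term joins SZZSZSZZSZZSZSZZSZSZZ and SZZSZSZZSZZSZ.

SZZSZSZZSZZSZSZZSZSZZSZZSZSZZSZZSZ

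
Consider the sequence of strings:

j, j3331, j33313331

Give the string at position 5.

j3331333133313331

Every step adds 3331 to the end: s(k+1) = s(k)·3331.
From j33313331, 2 further steps: j33313331 → j333133313331 → (answer).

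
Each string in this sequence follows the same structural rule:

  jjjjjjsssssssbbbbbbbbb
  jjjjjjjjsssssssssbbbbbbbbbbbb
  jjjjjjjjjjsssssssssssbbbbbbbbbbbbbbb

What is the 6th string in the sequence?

jjjjjjjjjjjjjjjjsssssssssssssssssbbbbbbbbbbbbbbbbbbbbbbbb

Reading off run lengths: j runs 6, 8, 10; s runs 7, 9, 11; b runs 9, 12, 15 — each is linear in n, where the shown terms are n = 3, 4, 5.
At n = 8 the blocks have lengths 16, 17, 24.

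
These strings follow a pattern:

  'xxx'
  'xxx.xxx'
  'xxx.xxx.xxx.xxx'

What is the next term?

Every step duplicates the string with '.' between the halves.
Doubling xxx.xxx.xxx.xxx with '.' between the halves:

xxx.xxx.xxx.xxx.xxx.xxx.xxx.xxx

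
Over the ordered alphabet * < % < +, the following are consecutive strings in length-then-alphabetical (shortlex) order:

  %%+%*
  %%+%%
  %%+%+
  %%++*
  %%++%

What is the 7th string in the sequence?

Continuing the enumeration 2 steps past %%++%: %%++% → %%+++ → (answer).

%+***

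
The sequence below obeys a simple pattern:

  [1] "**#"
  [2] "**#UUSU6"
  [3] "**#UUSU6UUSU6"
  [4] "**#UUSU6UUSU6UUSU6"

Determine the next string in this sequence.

**#UUSU6UUSU6UUSU6UUSU6

Every step adds UUSU6 to the end: s(k+1) = s(k)·UUSU6.
One more step from **#UUSU6UUSU6UUSU6 gives the answer.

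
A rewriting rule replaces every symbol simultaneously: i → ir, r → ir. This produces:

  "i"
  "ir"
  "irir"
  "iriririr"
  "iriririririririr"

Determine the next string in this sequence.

Rewriting the 16 symbols of iriririririririr one by one yields ir ir ir ir ir ir ir ir ir ir ir ir ir ir ir ir; concatenated:

iriririririririririririririririr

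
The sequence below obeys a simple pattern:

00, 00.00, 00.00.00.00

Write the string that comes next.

00.00.00.00.00.00.00.00

Every step duplicates the string with '.' between the halves.
So the next term is two copies of 00.00.00.00 with '.' between the halves.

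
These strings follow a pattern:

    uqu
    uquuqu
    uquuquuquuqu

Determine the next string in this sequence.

Each string is two copies of the previous one concatenated.
Doubling uquuquuquuqu:

uquuquuquuquuquuquuquuqu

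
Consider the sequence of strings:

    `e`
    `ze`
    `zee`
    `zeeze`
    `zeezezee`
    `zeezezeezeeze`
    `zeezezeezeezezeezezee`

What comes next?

zeezezeezeezezeezezeezeezezeezeeze

This is a Fibonacci-style word recurrence s(k) = s(k−1)·s(k−2): e.g. ze·e = zee.
So term 8 is zeezezeezeezezeezezee·zeezezeezeeze.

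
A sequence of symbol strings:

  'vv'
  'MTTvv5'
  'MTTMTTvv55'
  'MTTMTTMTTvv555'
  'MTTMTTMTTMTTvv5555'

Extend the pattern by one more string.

MTTMTTMTTMTTMTTvv55555

Every step adds MTT to the front and 5 to the end of the previous string.
So the next term is MTT·MTTMTTMTTMTTvv5555·5.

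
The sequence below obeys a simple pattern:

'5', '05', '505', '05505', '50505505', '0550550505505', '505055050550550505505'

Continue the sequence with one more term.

From term 3 onward, concatenate the second-to-last term with the last: 5·05 = 505, 05·505 = 05505, …
The next term joins 0550550505505 and 505055050550550505505.

0550550505505505055050550550505505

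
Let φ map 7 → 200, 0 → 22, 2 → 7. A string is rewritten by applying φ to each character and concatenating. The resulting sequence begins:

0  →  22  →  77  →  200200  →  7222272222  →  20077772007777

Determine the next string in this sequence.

φ(20077772007777) expands symbol-by-symbol to 7 22 22 200 200 200 200 7 22 22 200 200 200 200; joining the 14 pieces gives the next term.

7222220020020020072222200200200200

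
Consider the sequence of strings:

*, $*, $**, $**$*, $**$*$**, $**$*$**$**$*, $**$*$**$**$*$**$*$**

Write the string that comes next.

From term 3 onward, concatenate the last term with the second-to-last: $*·* = $**, $**·$* = $**$*, …
The next term joins $**$*$**$**$*$**$*$** and $**$*$**$**$*.

$**$*$**$**$*$**$*$**$**$*$**$**$*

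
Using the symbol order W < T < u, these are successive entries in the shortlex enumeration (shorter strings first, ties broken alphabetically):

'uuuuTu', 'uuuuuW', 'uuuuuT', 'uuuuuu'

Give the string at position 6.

WWWWWWT

Advancing 2 positions from uuuuuu through uuuuuu → WWWWWWW reaches term 6.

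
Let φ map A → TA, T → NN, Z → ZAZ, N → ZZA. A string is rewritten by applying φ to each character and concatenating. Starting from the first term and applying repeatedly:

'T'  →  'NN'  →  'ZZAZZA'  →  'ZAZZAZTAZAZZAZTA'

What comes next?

Rewriting the 16 symbols of ZAZZAZTAZAZZAZTA one by one yields ZAZ TA ZAZ ZAZ TA ZAZ NN TA ZAZ TA ZAZ ZAZ TA ZAZ NN TA; concatenated:

ZAZTAZAZZAZTAZAZNNTAZAZTAZAZZAZTAZAZNNTA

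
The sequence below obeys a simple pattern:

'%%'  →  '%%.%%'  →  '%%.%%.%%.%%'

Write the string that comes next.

Every step duplicates the string with '.' between the halves.
One more doubling of %%.%%.%%.%% gives the answer.

%%.%%.%%.%%.%%.%%.%%.%%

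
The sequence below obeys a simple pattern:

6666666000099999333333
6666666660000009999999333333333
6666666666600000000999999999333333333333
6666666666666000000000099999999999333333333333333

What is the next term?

Term n consists of 2n+3 6's, followed by 2n 0's, followed by 2n+1 9's, followed by 3n 3's, where the shown terms are n = 2, 3, 4, 5.
At n = 6 the blocks have lengths 15, 12, 13, 18.

6666666666666660000000000009999999999999333333333333333333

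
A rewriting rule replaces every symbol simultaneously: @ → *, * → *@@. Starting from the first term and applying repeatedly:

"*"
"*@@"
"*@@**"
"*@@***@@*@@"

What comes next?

*@@***@@*@@*@@***@@**

Rewriting each symbol of *@@***@@*@@: *→*@@, @→*, @→*, *→*@@, *→*@@, *→*@@, @→*, @→*, *→*@@, @→*, @→*, which concatenates to *@@ * * *@@ *@@ *@@ * * *@@ * *.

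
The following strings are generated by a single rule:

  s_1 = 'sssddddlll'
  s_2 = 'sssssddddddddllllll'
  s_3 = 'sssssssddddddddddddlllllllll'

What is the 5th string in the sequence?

Term n consists of 2n+1 s's, followed by 4n d's, followed by 3n l's (n = 1, 2, …).
Setting n = 5 gives 11, 20, 15 characters in each block.

sssssssssssddddddddddddddddddddlllllllllllllll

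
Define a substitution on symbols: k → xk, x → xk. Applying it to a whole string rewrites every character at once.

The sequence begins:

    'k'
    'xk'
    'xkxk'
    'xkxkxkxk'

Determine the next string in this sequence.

Expanding xkxkxkxk: x→xk, k→xk, x→xk, k→xk, x→xk, k→xk, x→xk, k→xk. Concatenated: xk xk xk xk xk xk xk xk.

xkxkxkxkxkxkxkxk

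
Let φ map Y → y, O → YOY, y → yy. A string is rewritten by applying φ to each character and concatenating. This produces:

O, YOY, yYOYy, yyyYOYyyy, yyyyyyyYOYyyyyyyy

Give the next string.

φ(yyyyyyyYOYyyyyyyy) expands symbol-by-symbol to yy yy yy yy yy yy yy y YOY y yy yy yy yy yy yy yy; joining the 17 pieces gives the next term.

yyyyyyyyyyyyyyyYOYyyyyyyyyyyyyyyy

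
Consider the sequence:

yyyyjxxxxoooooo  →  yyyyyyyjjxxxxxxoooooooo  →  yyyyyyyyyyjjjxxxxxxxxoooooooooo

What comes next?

Each string has the form y^{3n-2} j^{n-1} x^{2n} o^{2n+2}, where the shown terms are n = 2, 3, 4.
Setting n = 5 gives 13, 4, 10, 12 characters in each block.

yyyyyyyyyyyyyjjjjxxxxxxxxxxoooooooooooo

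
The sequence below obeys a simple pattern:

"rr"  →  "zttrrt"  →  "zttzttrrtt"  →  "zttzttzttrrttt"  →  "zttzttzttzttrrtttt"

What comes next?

Each term wraps the previous one in ztt on the left and t on the right.
Applying this once more to zttzttzttzttrrtttt:

zttzttzttzttzttrrttttt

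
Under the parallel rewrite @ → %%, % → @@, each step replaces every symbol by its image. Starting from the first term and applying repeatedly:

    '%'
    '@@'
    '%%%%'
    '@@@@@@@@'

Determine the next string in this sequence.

%%%%%%%%%%%%%%%%

Expanding @@@@@@@@: @→%%, @→%%, @→%%, @→%%, @→%%, @→%%, @→%%, @→%%. Concatenated: %% %% %% %% %% %% %% %%.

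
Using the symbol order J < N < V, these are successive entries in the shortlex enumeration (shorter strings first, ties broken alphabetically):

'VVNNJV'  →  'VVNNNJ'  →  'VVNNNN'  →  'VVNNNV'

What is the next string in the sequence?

Treat VVNNNV as a base-3 numeral over the given alphabet and add one, carrying through any trailing V's.

VVNNVJ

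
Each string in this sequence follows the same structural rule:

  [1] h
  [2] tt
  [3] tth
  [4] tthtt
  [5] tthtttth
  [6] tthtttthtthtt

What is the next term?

Each term (from the third on) is the previous term followed by the one before it: term 3 = tt·h = tth.
So term 7 is tthtttthtthtt·tthtttth.

tthtttthtthtttthtttth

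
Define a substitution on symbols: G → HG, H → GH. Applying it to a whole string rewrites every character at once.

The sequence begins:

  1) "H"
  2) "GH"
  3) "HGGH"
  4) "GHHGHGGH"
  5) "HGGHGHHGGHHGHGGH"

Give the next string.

Applying the rule to each of the 16 symbols of HGGHGHHGGHHGHGGH gives the pieces GH HG HG GH HG GH GH HG HG GH GH HG GH HG HG GH, which concatenate to the answer.

GHHGHGGHHGGHGHHGHGGHGHHGGHHGHGGH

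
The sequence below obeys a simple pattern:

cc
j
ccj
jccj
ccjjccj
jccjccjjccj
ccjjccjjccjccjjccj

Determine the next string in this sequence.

jccjccjjccjccjjccjjccjccjjccj

This is a Fibonacci-style word recurrence s(k) = s(k−2)·s(k−1): e.g. cc·j = ccj.
The next term joins jccjccjjccj and ccjjccjjccjccjjccj.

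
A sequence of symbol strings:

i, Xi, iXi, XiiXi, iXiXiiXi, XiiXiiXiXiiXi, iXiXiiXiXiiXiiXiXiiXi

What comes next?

XiiXiiXiXiiXiiXiXiiXiXiiXiiXiXiiXi

This is a Fibonacci-style word recurrence s(k) = s(k−2)·s(k−1): e.g. i·Xi = iXi.
The next term joins XiiXiiXiXiiXi and iXiXiiXiXiiXiiXiXiiXi.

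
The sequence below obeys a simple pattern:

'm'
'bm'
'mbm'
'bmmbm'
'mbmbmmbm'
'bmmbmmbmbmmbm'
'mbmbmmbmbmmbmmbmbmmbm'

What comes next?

This is a Fibonacci-style word recurrence s(k) = s(k−2)·s(k−1): e.g. m·bm = mbm.
The next term joins bmmbmmbmbmmbm and mbmbmmbmbmmbmmbmbmmbm.

bmmbmmbmbmmbmmbmbmmbmbmmbmmbmbmmbm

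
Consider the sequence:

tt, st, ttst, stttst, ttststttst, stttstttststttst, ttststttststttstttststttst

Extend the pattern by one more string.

stttstttststttstttststttststttstttststttst

This is a Fibonacci-style word recurrence s(k) = s(k−2)·s(k−1): e.g. tt·st = ttst.
Continuing: stttstttststttst · ttststttststttstttststttst gives term 8.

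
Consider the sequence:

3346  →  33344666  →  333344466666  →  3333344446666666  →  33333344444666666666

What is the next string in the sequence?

333333344444466666666666

Term n consists of n+1 3's, followed by n 4's, followed by 2n-1 6's (n = 1, 2, …).
For the next term, n = 6, so the run lengths are 7, 6, 11.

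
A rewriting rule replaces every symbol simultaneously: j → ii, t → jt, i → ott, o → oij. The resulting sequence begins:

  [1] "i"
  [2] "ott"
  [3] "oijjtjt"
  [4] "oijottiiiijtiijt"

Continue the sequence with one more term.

Rewriting the 16 symbols of oijottiiiijtiijt one by one yields oij ott ii oij jt jt ott ott ott ott ii jt ott ott ii jt; concatenated:

oijottiioijjtjtottottottottiijtottottiijt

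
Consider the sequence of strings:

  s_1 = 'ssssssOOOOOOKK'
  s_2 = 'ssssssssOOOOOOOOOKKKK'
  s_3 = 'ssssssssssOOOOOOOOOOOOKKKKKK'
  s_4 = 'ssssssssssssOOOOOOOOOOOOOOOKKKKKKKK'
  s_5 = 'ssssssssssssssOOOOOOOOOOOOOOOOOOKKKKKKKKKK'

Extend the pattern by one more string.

ssssssssssssssssOOOOOOOOOOOOOOOOOOOOOKKKKKKKKKKKK

The n-th term is 2n+2 s's then 3n O's then 2n-2 K's, where the shown terms are n = 2, 3, 4, 5, 6.
At n = 7 the blocks have lengths 16, 21, 12.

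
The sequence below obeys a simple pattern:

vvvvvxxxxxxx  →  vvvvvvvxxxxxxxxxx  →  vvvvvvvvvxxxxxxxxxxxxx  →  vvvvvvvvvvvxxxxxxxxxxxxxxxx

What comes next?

vvvvvvvvvvvvvxxxxxxxxxxxxxxxxxxx

Reading off run lengths: v runs 5, 7, 9, 11; x runs 7, 10, 13, 16 — each is linear in n, where the shown terms are n = 2, 3, 4, 5.
Setting n = 6 gives 13, 19 characters in each block.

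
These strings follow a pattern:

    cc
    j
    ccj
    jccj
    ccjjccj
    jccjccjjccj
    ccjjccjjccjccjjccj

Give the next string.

From term 3 onward, concatenate the second-to-last term with the last: cc·j = ccj, j·ccj = jccj, …
Continuing: jccjccjjccj · ccjjccjjccjccjjccj gives term 8.

jccjccjjccjccjjccjjccjccjjccj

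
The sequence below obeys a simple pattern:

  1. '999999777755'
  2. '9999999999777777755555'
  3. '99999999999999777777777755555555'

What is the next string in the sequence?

999999999999999999777777777777755555555555

Reading off run lengths: 9 runs 6, 10, 14; 7 runs 4, 7, 10; 5 runs 2, 5, 8 — each is linear in n (n = 1, 2, …).
At n = 4 the blocks have lengths 18, 13, 11.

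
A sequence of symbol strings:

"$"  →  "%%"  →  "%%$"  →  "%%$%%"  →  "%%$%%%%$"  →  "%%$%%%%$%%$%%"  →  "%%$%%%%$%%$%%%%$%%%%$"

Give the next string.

%%$%%%%$%%$%%%%$%%%%$%%$%%%%$%%$%%

This is a Fibonacci-style word recurrence s(k) = s(k−1)·s(k−2): e.g. %%·$ = %%$.
So term 8 is %%$%%%%$%%$%%%%$%%%%$·%%$%%%%$%%$%%.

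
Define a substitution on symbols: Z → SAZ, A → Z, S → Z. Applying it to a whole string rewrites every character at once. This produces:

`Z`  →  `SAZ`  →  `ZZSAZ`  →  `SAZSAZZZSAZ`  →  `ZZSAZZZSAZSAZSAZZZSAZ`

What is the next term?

φ(ZZSAZZZSAZSAZSAZZZSAZ) expands symbol-by-symbol to SAZ SAZ Z Z SAZ SAZ SAZ Z Z SAZ Z Z SAZ Z Z SAZ SAZ SAZ Z Z SAZ; joining the 21 pieces gives the next term.

SAZSAZZZSAZSAZSAZZZSAZZZSAZZZSAZSAZSAZZZSAZ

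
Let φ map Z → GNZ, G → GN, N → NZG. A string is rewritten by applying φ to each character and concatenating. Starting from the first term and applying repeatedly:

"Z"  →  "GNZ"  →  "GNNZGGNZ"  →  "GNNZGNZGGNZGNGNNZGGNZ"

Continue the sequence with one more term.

Rewriting the 21 symbols of GNNZGNZGGNZGNGNNZGGNZ one by one yields GN NZG NZG GNZ GN NZG GNZ GN GN NZG GNZ GN NZG GN NZG NZG GNZ GN GN NZG GNZ; concatenated:

GNNZGNZGGNZGNNZGGNZGNGNNZGGNZGNNZGGNNZGNZGGNZGNGNNZGGNZ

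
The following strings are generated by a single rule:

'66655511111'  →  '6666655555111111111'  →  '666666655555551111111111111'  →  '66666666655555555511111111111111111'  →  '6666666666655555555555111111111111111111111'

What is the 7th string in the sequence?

66666666666666655555555555555511111111111111111111111111111

The n-th term is 2n+1 6's then 2n+1 5's then 4n+1 1's (n = 1, 2, …).
At n = 7 the blocks have lengths 15, 15, 29.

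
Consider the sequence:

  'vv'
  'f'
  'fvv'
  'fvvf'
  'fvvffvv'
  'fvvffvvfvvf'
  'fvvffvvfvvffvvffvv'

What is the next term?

From term 3 onward, concatenate the last term with the second-to-last: f·vv = fvv, fvv·f = fvvf, …
The next term joins fvvffvvfvvffvvffvv and fvvffvvfvvf.

fvvffvvfvvffvvffvvfvvffvvfvvf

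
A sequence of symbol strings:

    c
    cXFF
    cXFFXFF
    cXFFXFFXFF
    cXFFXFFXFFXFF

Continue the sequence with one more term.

cXFFXFFXFFXFFXFF

Each term is the previous one with XFF appended.
One more step from cXFFXFFXFFXFF gives the answer.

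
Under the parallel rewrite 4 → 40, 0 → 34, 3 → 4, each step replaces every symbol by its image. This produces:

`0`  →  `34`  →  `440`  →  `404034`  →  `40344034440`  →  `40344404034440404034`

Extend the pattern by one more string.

Rewriting the 20 symbols of 40344404034440404034 one by one yields 40 34 4 40 40 40 34 40 34 4 40 40 40 34 40 34 40 34 4 40; concatenated:

4034440404034403444040403440344034440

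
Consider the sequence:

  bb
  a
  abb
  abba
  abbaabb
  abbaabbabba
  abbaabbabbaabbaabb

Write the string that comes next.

From term 3 onward, concatenate the last term with the second-to-last: a·bb = abb, abb·a = abba, …
So term 8 is abbaabbabbaabbaabb·abbaabbabba.

abbaabbabbaabbaabbabbaabbabba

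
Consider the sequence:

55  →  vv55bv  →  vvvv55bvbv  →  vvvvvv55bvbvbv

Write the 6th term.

vvvvvvvvvv55bvbvbvbvbv

Every step adds vv to the front and bv to the end of the previous string.
From vvvvvv55bvbvbv, 2 further steps: vvvvvv55bvbvbv → vvvvvvvv55bvbvbvbv → (answer).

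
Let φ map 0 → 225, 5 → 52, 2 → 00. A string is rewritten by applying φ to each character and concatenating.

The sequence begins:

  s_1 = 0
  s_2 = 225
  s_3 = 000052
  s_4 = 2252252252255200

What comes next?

0000520000520000520000525200225225

Replace each of the 16 characters of 2252252252255200 in place — 00 00 52 00 00 52 00 00 52 00 00 52 52 00 225 225 — and concatenate.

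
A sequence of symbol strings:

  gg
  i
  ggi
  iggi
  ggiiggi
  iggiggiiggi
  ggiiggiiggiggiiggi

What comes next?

This is a Fibonacci-style word recurrence s(k) = s(k−2)·s(k−1): e.g. gg·i = ggi.
Continuing: iggiggiiggi · ggiiggiiggiggiiggi gives term 8.

iggiggiiggiggiiggiiggiggiiggi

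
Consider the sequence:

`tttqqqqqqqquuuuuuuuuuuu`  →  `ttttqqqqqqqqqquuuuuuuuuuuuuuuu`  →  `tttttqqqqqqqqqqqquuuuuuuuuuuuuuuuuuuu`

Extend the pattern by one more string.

ttttttqqqqqqqqqqqqqquuuuuuuuuuuuuuuuuuuuuuuu

Each string has the form t^{n} q^{2n+2} u^{4n}, where the shown terms are n = 3, 4, 5.
For the next term, n = 6, so the run lengths are 6, 14, 24.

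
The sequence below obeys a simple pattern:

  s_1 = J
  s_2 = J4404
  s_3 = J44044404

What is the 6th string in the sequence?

Every step adds 4404 to the end: s(k+1) = s(k)·4404.
From J44044404, 3 further steps: J44044404 → J440444044404 → J4404440444044404 → (answer).

J44044404440444044404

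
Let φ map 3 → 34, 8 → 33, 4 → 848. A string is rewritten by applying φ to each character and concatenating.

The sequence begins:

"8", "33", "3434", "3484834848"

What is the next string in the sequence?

348483384833348483384833

Apply φ to 3484834848 symbol by symbol: 3→34, 4→848, 8→33, 4→848, 8→33, 3→34, 4→848, 8→33, 4→848, 8→33; joined: 34 848 33 848 33 34 848 33 848 33.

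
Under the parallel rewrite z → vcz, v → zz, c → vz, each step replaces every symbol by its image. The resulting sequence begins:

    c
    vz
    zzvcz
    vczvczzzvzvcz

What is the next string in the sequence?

Replace each of the 13 characters of vczvczzzvzvcz in place — zz vz vcz zz vz vcz vcz vcz zz vcz zz vz vcz — and concatenate.

zzvzvczzzvzvczvczvczzzvczzzvzvcz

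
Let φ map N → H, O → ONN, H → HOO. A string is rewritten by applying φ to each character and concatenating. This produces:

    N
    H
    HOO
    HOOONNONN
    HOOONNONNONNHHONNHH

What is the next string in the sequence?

HOOONNONNONNHHONNHHONNHHHOOHOOONNHHHOOHOO

φ(HOOONNONNONNHHONNHH) expands symbol-by-symbol to HOO ONN ONN ONN H H ONN H H ONN H H HOO HOO ONN H H HOO HOO; joining the 19 pieces gives the next term.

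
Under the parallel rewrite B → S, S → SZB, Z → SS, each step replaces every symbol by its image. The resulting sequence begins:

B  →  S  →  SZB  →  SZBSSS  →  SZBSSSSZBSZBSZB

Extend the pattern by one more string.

Applying the rule to each of the 15 symbols of SZBSSSSZBSZBSZB gives the pieces SZB SS S SZB SZB SZB SZB SS S SZB SS S SZB SS S, which concatenate to the answer.

SZBSSSSZBSZBSZBSZBSSSSZBSSSSZBSSS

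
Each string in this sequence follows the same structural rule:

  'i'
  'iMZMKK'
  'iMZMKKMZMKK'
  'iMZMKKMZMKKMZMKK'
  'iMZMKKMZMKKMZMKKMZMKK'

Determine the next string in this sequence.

Every step adds MZMKK to the end: s(k+1) = s(k)·MZMKK.
One more step from iMZMKKMZMKKMZMKKMZMKK gives the answer.

iMZMKKMZMKKMZMKKMZMKKMZMKK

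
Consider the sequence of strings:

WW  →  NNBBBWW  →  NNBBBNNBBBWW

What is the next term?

NNBBBNNBBBNNBBBWW

The strings grow by a fixed prefix NNBBB each time.
So the next term is NNBBB·NNBBBNNBBBWW.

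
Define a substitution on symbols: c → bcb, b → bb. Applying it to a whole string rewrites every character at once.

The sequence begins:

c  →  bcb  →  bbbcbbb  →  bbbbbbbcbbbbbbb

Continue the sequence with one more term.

Applying the rule to each of the 15 symbols of bbbbbbbcbbbbbbb gives the pieces bb bb bb bb bb bb bb bcb bb bb bb bb bb bb bb, which concatenate to the answer.

bbbbbbbbbbbbbbbcbbbbbbbbbbbbbbb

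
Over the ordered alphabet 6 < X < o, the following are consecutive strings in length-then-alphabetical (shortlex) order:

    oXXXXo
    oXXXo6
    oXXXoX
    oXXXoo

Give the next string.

The successor of oXXXoo increments the rightmost position that isn't already o and resets every position after it to 6.

oXXo66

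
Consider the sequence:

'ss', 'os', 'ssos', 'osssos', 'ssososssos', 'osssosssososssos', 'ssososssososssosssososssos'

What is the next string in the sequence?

This is a Fibonacci-style word recurrence s(k) = s(k−2)·s(k−1): e.g. ss·os = ssos.
Continuing: osssosssososssos · ssososssososssosssososssos gives term 8.

osssosssososssosssososssososssosssososssos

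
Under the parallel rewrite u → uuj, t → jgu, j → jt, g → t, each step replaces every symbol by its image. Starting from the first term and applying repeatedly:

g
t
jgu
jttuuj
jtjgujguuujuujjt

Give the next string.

Rewriting the 16 symbols of jtjgujguuujuujjt one by one yields jt jgu jt t uuj jt t uuj uuj uuj jt uuj uuj jt jt jgu; concatenated:

jtjgujttuujjttuujuujuujjtuujuujjtjtjgu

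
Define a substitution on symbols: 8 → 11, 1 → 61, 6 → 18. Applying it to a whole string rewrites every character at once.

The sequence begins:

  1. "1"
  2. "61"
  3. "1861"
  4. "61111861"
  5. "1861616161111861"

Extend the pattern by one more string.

Rewriting the 16 symbols of 1861616161111861 one by one yields 61 11 18 61 18 61 18 61 18 61 61 61 61 11 18 61; concatenated:

61111861186118611861616161111861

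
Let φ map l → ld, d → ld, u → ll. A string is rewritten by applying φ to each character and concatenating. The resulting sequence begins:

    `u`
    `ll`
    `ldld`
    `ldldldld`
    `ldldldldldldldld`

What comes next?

ldldldldldldldldldldldldldldldld

Applying the rule to each of the 16 symbols of ldldldldldldldld gives the pieces ld ld ld ld ld ld ld ld ld ld ld ld ld ld ld ld, which concatenate to the answer.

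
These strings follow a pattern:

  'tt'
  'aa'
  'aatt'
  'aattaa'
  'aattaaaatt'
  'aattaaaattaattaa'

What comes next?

aattaaaattaattaaaattaaaatt

From term 3 onward, concatenate the last term with the second-to-last: aa·tt = aatt, aatt·aa = aattaa, …
So term 7 is aattaaaattaattaa·aattaaaatt.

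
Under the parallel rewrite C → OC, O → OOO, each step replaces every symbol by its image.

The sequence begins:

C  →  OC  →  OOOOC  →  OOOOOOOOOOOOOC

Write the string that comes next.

Replace each of the 14 characters of OOOOOOOOOOOOOC in place — OOO OOO OOO OOO OOO OOO OOO OOO OOO OOO OOO OOO OOO OC — and concatenate.

OOOOOOOOOOOOOOOOOOOOOOOOOOOOOOOOOOOOOOOOC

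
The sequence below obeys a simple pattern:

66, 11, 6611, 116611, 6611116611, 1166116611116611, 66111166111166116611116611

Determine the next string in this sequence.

Each term (from the third on) is the two preceding terms concatenated in order: term 3 = 66·11 = 6611.
Continuing: 1166116611116611 · 66111166111166116611116611 gives term 8.

116611661111661166111166111166116611116611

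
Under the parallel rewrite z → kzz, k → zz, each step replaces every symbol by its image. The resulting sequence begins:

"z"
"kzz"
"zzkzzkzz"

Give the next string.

Apply φ to zzkzzkzz symbol by symbol: z→kzz, z→kzz, k→zz, z→kzz, z→kzz, k→zz, z→kzz, z→kzz; joined: kzz kzz zz kzz kzz zz kzz kzz.

kzzkzzzzkzzkzzzzkzzkzz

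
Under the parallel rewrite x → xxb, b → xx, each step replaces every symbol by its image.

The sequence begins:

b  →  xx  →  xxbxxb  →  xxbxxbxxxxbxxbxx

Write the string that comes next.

Replace each of the 16 characters of xxbxxbxxxxbxxbxx in place — xxb xxb xx xxb xxb xx xxb xxb xxb xxb xx xxb xxb xx xxb xxb — and concatenate.

xxbxxbxxxxbxxbxxxxbxxbxxbxxbxxxxbxxbxxxxbxxb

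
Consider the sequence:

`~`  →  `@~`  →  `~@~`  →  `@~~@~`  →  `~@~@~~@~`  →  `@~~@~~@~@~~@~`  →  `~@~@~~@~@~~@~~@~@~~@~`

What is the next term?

From term 3 onward, concatenate the second-to-last term with the last: ~·@~ = ~@~, @~·~@~ = @~~@~, …
Continuing: @~~@~~@~@~~@~ · ~@~@~~@~@~~@~~@~@~~@~ gives term 8.

@~~@~~@~@~~@~~@~@~~@~@~~@~~@~@~~@~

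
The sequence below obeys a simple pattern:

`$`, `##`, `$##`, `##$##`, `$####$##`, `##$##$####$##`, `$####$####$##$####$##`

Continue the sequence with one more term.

From term 3 onward, concatenate the second-to-last term with the last: $·## = $##, ##·$## = ##$##, …
The next term joins ##$##$####$## and $####$####$##$####$##.

##$##$####$##$####$####$##$####$##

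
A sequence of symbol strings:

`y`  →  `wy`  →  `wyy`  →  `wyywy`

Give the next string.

wyywywyy

From term 3 onward, concatenate the last term with the second-to-last: wy·y = wyy, wyy·wy = wyywy, …
Continuing: wyywy · wyy gives term 5.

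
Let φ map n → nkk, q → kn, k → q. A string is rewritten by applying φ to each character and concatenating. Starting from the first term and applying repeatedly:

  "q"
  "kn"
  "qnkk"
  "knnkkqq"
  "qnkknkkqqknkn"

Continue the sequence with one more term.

Applying the rule to each of the 13 symbols of qnkknkkqqknkn gives the pieces kn nkk q q nkk q q kn kn q nkk q nkk, which concatenate to the answer.

knnkkqqnkkqqknknqnkkqnkk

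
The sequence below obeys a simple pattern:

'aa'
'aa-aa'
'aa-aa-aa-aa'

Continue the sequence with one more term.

Every step duplicates the string with '-' between the halves.
Doubling aa-aa-aa-aa with '-' between the halves:

aa-aa-aa-aa-aa-aa-aa-aa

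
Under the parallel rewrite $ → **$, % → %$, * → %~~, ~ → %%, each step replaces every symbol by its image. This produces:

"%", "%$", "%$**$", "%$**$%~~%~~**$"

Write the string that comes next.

Applying the rule to each of the 14 symbols of %$**$%~~%~~**$ gives the pieces %$ **$ %~~ %~~ **$ %$ %% %% %$ %% %% %~~ %~~ **$, which concatenate to the answer.

%$**$%~~%~~**$%$%%%%%$%%%%%~~%~~**$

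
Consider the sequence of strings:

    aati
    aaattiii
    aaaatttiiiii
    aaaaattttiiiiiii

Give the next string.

Reading off run lengths: a runs 2, 3, 4, 5; t runs 1, 2, 3, 4; i runs 1, 3, 5, 7 — each is linear in n (n = 1, 2, …).
At n = 5 the blocks have lengths 6, 5, 9.

aaaaaatttttiiiiiiiii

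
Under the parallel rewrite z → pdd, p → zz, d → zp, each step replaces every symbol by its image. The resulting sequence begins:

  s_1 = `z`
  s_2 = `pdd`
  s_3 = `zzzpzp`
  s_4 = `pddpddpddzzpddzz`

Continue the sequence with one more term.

zzzpzpzzzpzpzzzpzppddpddzzzpzppddpdd

Replace each of the 16 characters of pddpddpddzzpddzz in place — zz zp zp zz zp zp zz zp zp pdd pdd zz zp zp pdd pdd — and concatenate.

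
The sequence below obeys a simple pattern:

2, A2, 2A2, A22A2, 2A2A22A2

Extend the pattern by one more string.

This is a Fibonacci-style word recurrence s(k) = s(k−2)·s(k−1): e.g. 2·A2 = 2A2.
So term 6 is A22A2·2A2A22A2.

A22A22A2A22A2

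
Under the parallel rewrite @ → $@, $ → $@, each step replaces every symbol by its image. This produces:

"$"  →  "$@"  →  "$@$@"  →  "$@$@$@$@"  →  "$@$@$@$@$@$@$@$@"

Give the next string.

Rewriting the 16 symbols of $@$@$@$@$@$@$@$@ one by one yields $@ $@ $@ $@ $@ $@ $@ $@ $@ $@ $@ $@ $@ $@ $@ $@; concatenated:

$@$@$@$@$@$@$@$@$@$@$@$@$@$@$@$@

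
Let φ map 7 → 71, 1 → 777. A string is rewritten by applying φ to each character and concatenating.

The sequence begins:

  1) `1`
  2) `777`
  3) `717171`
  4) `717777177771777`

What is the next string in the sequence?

Rewriting the 15 symbols of 717777177771777 one by one yields 71 777 71 71 71 71 777 71 71 71 71 777 71 71 71; concatenated:

717777171717177771717171777717171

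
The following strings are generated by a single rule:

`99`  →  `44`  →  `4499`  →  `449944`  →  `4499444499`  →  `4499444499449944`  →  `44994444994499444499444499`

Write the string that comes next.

This is a Fibonacci-style word recurrence s(k) = s(k−1)·s(k−2): e.g. 44·99 = 4499.
So term 8 is 44994444994499444499444499·4499444499449944.

449944449944994444994444994499444499449944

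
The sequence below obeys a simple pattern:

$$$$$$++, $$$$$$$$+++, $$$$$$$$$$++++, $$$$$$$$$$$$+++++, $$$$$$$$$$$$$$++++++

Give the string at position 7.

$$$$$$$$$$$$$$$$$$++++++++

The n-th term is 2n+2 $'s then n +'s, where the shown terms are n = 2, 3, 4, 5, 6.
For term 7, n = 8, so the run lengths are 18, 8.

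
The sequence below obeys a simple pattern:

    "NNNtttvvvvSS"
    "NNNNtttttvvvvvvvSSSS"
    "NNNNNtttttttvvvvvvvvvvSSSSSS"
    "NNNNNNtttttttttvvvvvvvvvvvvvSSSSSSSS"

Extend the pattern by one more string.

NNNNNNNtttttttttttvvvvvvvvvvvvvvvvSSSSSSSSSS

The n-th term is n+2 N's then 2n+1 t's then 3n+1 v's then 2n S's (n = 1, 2, …).
Setting n = 5 gives 7, 11, 16, 10 characters in each block.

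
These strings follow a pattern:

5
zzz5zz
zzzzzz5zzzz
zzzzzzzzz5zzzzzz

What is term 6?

s(k+1) = zzz·s(k)·zz, so each term gains zzz as a prefix and zz as a suffix.
From zzzzzzzzz5zzzzzz, 2 further steps: zzzzzzzzz5zzzzzz → zzzzzzzzzzzz5zzzzzzzz → (answer).

zzzzzzzzzzzzzzz5zzzzzzzzzz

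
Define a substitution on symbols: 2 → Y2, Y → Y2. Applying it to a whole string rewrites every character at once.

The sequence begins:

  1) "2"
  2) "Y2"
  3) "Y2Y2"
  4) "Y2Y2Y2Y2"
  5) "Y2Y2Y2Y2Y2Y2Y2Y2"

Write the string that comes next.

Rewriting the 16 symbols of Y2Y2Y2Y2Y2Y2Y2Y2 one by one yields Y2 Y2 Y2 Y2 Y2 Y2 Y2 Y2 Y2 Y2 Y2 Y2 Y2 Y2 Y2 Y2; concatenated:

Y2Y2Y2Y2Y2Y2Y2Y2Y2Y2Y2Y2Y2Y2Y2Y2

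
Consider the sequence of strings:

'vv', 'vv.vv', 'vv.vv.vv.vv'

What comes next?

s(k+1) = s(k)·.·s(k) — each term doubles the last with '.' between the halves.
Doubling vv.vv.vv.vv with '.' between the halves:

vv.vv.vv.vv.vv.vv.vv.vv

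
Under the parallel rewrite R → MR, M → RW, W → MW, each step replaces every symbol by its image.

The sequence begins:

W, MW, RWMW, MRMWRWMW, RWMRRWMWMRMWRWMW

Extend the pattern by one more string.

Applying the rule to each of the 16 symbols of RWMRRWMWMRMWRWMW gives the pieces MR MW RW MR MR MW RW MW RW MR RW MW MR MW RW MW, which concatenate to the answer.

MRMWRWMRMRMWRWMWRWMRRWMWMRMWRWMW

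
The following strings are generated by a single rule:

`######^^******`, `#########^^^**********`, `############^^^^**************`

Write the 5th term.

##################^^^^^^**********************

Each string has the form #^{3n} ^^{n} *^{4n-2}, where the shown terms are n = 2, 3, 4.
At n = 6 the blocks have lengths 18, 6, 22.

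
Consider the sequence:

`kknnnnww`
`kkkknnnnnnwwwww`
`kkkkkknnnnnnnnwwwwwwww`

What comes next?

Each string has the form k^{2n} n^{2n+2} w^{3n-1} (n = 1, 2, …).
For the next term, n = 4, so the run lengths are 8, 10, 11.

kkkkkkkknnnnnnnnnnwwwwwwwwwww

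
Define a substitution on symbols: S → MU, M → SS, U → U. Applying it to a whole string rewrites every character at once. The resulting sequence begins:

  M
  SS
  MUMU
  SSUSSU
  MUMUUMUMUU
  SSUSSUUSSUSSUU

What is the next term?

Rewriting the 14 symbols of SSUSSUUSSUSSUU one by one yields MU MU U MU MU U U MU MU U MU MU U U; concatenated:

MUMUUMUMUUUMUMUUMUMUUU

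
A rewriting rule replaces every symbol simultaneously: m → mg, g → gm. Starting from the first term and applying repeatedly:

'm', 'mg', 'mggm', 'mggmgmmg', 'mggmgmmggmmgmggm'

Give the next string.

Rewriting the 16 symbols of mggmgmmggmmgmggm one by one yields mg gm gm mg gm mg mg gm gm mg mg gm mg gm gm mg; concatenated:

mggmgmmggmmgmggmgmmgmggmmggmgmmg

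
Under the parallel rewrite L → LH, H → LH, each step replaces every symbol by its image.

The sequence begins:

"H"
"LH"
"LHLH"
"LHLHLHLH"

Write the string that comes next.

Expanding LHLHLHLH: L→LH, H→LH, L→LH, H→LH, L→LH, H→LH, L→LH, H→LH. Concatenated: LH LH LH LH LH LH LH LH.

LHLHLHLHLHLHLHLH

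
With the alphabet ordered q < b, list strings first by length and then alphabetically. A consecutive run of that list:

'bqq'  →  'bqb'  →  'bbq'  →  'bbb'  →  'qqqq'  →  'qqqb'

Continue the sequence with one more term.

qqbq

The successor of qqqb increments the rightmost position that isn't already b and resets every position after it to q.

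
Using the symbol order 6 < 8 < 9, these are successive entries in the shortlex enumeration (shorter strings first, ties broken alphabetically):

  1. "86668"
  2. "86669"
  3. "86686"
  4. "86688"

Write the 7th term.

Stepping forward 3 times from 86688: 86688 → 86689 → 86696, then the target.

86698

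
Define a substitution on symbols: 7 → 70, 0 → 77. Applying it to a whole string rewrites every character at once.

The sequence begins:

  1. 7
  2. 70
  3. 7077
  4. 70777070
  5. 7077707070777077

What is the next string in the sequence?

Rewriting the 16 symbols of 7077707070777077 one by one yields 70 77 70 70 70 77 70 77 70 77 70 70 70 77 70 70; concatenated:

70777070707770777077707070777070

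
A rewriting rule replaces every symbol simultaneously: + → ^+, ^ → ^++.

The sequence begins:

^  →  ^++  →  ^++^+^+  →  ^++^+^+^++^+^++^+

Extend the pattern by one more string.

Rewriting the 17 symbols of ^++^+^+^++^+^++^+ one by one yields ^++ ^+ ^+ ^++ ^+ ^++ ^+ ^++ ^+ ^+ ^++ ^+ ^++ ^+ ^+ ^++ ^+; concatenated:

^++^+^+^++^+^++^+^++^+^+^++^+^++^+^+^++^+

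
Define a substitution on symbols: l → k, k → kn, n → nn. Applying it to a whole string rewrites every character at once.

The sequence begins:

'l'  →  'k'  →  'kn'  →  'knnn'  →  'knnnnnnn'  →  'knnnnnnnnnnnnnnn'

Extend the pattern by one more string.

φ(knnnnnnnnnnnnnnn) expands symbol-by-symbol to kn nn nn nn nn nn nn nn nn nn nn nn nn nn nn nn; joining the 16 pieces gives the next term.

knnnnnnnnnnnnnnnnnnnnnnnnnnnnnnn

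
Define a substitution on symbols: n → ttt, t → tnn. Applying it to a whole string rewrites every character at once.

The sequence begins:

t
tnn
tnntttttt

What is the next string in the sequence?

tnntttttttnntnntnntnntnntnn

Apply φ to tnntttttt symbol by symbol: t→tnn, n→ttt, n→ttt, t→tnn, t→tnn, t→tnn, t→tnn, t→tnn, t→tnn; joined: tnn ttt ttt tnn tnn tnn tnn tnn tnn.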